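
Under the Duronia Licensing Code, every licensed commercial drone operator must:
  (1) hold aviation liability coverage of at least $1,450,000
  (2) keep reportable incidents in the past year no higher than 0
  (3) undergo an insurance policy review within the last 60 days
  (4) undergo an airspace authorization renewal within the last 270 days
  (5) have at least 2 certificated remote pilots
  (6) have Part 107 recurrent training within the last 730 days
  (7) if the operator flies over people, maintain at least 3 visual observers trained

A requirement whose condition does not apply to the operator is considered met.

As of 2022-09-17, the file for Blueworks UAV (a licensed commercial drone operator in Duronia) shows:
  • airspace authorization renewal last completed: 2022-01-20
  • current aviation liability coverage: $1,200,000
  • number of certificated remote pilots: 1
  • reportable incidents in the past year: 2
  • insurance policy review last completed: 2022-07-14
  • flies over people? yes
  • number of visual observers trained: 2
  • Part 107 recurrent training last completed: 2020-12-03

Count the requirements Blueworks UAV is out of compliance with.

1. aviation liability coverage $1,200,000 < $1,450,000 → not met
2. reportable incidents in the past year 2 > 0 → not met
3. insurance policy review 65 days ago vs limit 60 → not met
4. airspace authorization renewal 240 days ago vs limit 270 → met
5. certificated remote pilots 1 < 2 → not met
6. Part 107 recurrent training 653 days ago vs limit 730 → met
7. condition 'flies over people' holds; visual observers trained 2 < 3 → not met
Not met: 5 of 7

5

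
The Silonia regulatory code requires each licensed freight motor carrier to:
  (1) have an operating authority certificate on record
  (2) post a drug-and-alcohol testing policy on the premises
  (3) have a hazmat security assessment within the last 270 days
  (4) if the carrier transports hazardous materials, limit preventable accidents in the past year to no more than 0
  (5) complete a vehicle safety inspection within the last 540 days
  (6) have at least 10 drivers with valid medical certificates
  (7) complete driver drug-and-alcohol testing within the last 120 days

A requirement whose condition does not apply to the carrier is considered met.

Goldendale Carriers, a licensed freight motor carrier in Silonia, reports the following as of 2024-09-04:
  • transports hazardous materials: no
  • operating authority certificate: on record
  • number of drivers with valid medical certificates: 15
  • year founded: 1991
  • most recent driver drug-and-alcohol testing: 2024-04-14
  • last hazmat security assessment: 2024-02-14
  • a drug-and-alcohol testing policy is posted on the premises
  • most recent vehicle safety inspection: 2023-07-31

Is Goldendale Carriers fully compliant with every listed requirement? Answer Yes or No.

1. operating authority certificate present → met
2. drug-and-alcohol testing policy present → met
3. hazmat security assessment 203 days ago vs limit 270 → met
4. condition 'transports hazardous materials' does not hold → requirement n/a → met
5. vehicle safety inspection 401 days ago vs limit 540 → met
6. drivers with valid medical certificates 15 ≥ 10 → met
7. driver drug-and-alcohol testing 143 days ago vs limit 120 → not met
Not met: 7

No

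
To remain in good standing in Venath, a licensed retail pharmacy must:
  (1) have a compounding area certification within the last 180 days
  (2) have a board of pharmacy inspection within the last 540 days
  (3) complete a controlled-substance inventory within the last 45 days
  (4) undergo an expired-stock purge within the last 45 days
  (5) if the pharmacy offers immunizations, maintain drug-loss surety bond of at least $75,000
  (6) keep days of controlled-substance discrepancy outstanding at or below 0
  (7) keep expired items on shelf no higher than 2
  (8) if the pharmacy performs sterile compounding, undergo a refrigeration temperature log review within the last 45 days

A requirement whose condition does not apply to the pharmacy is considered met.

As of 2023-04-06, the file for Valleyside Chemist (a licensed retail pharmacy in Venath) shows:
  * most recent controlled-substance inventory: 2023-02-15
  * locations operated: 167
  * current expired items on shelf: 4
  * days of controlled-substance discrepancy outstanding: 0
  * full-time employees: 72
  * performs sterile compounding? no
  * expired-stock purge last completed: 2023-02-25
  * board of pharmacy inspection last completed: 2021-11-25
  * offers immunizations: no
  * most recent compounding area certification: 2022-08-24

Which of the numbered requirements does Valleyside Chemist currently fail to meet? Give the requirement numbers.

1, 3, 7

1. compounding area certification 225 days ago vs limit 180 → not met
2. board of pharmacy inspection 497 days ago vs limit 540 → met
3. controlled-substance inventory 50 days ago vs limit 45 → not met
4. expired-stock purge 40 days ago vs limit 45 → met
5. condition 'offers immunizations' does not hold → requirement n/a → met
6. days of controlled-substance discrepancy outstanding 0 ≤ 0 → met
7. expired items on shelf 4 > 2 → not met
8. condition 'performs sterile compounding' does not hold → requirement n/a → met
Not met: 1, 3, 7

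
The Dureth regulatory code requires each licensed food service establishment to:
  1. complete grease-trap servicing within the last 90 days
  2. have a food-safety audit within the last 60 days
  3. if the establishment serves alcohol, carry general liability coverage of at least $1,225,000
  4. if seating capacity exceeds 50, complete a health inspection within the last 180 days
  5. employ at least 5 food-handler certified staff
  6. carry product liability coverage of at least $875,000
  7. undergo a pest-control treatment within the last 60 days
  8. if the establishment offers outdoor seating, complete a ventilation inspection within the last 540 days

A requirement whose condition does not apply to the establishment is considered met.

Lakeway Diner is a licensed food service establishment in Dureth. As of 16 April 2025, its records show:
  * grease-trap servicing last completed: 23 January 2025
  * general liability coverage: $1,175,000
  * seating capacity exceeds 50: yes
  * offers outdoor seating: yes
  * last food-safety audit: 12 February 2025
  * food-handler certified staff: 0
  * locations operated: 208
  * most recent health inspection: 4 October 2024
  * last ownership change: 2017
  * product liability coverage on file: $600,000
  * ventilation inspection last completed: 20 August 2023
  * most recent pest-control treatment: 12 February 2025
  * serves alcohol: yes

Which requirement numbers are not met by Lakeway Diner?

2, 3, 4, 5, 6, 7, 8

1. grease-trap servicing 83 days ago vs limit 90 → met
2. food-safety audit 63 days ago vs limit 60 → not met
3. condition 'serves alcohol' holds; general liability coverage $1,175,000 < $1,225,000 → not met
4. condition 'seating capacity exceeds 50' holds; health inspection 194 days ago vs limit 180 → not met
5. food-handler certified staff 0 < 5 → not met
6. product liability coverage $600,000 < $875,000 → not met
7. pest-control treatment 63 days ago vs limit 60 → not met
8. condition 'offers outdoor seating' holds; ventilation inspection 605 days ago vs limit 540 → not met
Not met: 2, 3, 4, 5, 6, 7, 8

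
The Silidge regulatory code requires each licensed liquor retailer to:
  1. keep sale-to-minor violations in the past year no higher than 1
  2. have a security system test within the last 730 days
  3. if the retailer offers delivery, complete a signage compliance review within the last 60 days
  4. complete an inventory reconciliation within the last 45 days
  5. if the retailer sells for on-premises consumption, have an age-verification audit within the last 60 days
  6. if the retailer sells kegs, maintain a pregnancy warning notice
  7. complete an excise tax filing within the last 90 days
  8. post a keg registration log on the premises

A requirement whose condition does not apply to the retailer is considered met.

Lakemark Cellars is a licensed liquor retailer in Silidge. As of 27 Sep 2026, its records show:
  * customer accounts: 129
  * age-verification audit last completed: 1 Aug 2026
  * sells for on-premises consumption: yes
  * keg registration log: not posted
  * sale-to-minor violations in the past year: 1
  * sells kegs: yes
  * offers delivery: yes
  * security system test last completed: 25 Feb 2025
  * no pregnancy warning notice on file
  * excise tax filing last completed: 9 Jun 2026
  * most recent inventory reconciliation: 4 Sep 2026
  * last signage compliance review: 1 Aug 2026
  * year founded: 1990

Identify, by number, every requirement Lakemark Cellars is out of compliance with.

1. sale-to-minor violations in the past year 1 ≤ 1 → met
2. security system test 579 days ago vs limit 730 → met
3. condition 'offers delivery' holds; signage compliance review 57 days ago vs limit 60 → met
4. inventory reconciliation 23 days ago vs limit 45 → met
5. condition 'sells for on-premises consumption' holds; age-verification audit 57 days ago vs limit 60 → met
6. condition 'sells kegs' holds; pregnancy warning notice absent → not met
7. excise tax filing 110 days ago vs limit 90 → not met
8. keg registration log absent → not met
Not met: 6, 7, 8

6, 7, 8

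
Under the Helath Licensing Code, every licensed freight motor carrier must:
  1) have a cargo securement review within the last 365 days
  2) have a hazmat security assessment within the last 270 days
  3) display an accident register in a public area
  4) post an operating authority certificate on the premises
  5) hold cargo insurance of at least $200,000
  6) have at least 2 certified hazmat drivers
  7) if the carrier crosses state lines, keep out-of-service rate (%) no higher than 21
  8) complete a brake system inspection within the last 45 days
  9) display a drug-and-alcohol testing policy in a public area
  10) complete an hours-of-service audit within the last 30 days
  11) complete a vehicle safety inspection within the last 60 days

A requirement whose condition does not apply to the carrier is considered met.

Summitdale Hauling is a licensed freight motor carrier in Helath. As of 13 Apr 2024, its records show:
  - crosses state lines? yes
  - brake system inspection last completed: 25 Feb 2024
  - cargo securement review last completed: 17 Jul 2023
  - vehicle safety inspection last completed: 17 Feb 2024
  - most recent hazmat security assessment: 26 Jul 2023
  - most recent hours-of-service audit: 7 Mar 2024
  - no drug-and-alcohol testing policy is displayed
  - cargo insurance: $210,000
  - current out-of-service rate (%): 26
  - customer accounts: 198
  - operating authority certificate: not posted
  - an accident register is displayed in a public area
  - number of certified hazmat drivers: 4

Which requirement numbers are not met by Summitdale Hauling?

4, 7, 8, 9, 10

1. cargo securement review 271 days ago vs limit 365 → met
2. hazmat security assessment 262 days ago vs limit 270 → met
3. accident register present → met
4. operating authority certificate absent → not met
5. cargo insurance $210,000 ≥ $200,000 → met
6. certified hazmat drivers 4 ≥ 2 → met
7. condition 'crosses state lines' holds; out-of-service rate (%) 26 > 21 → not met
8. brake system inspection 48 days ago vs limit 45 → not met
9. drug-and-alcohol testing policy absent → not met
10. hours-of-service audit 37 days ago vs limit 30 → not met
11. vehicle safety inspection 56 days ago vs limit 60 → met
Not met: 4, 7, 8, 9, 10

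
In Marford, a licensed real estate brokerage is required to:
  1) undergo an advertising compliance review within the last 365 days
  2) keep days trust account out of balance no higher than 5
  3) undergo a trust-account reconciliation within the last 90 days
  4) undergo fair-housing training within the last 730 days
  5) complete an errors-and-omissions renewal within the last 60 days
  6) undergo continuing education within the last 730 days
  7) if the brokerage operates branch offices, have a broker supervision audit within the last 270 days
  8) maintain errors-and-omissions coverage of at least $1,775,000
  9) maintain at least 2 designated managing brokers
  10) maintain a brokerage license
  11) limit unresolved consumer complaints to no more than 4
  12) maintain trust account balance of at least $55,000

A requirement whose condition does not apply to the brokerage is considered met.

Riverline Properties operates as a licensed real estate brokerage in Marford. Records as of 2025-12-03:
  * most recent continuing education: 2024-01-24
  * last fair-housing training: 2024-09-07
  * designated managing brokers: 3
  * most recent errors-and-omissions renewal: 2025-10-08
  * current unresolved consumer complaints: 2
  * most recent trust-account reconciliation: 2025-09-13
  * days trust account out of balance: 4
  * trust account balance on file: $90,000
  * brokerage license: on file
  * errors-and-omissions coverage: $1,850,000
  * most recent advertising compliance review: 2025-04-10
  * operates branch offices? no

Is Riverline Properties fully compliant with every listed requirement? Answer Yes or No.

Yes

1. advertising compliance review 237 days ago vs limit 365 → met
2. days trust account out of balance 4 ≤ 5 → met
3. trust-account reconciliation 81 days ago vs limit 90 → met
4. fair-housing training 452 days ago vs limit 730 → met
5. errors-and-omissions renewal 56 days ago vs limit 60 → met
6. continuing education 679 days ago vs limit 730 → met
7. condition 'operates branch offices' does not hold → requirement n/a → met
8. errors-and-omissions coverage $1,850,000 ≥ $1,775,000 → met
9. designated managing brokers 3 ≥ 2 → met
10. brokerage license present → met
11. unresolved consumer complaints 2 ≤ 4 → met
12. trust account balance $90,000 ≥ $55,000 → met
All met.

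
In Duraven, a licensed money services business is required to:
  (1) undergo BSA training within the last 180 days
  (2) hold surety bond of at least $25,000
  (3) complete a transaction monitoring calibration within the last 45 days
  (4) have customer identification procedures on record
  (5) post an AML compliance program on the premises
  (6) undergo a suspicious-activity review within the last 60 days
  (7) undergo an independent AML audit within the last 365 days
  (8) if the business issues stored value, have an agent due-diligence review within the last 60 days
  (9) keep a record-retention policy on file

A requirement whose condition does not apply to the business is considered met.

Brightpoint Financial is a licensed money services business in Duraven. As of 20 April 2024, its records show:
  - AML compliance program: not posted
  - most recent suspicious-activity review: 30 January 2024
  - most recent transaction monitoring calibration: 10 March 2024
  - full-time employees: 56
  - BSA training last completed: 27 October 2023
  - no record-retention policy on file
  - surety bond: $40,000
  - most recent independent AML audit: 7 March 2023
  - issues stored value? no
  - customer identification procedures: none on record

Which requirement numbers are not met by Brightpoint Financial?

4, 5, 6, 7, 9

1. BSA training 176 days ago vs limit 180 → met
2. surety bond $40,000 ≥ $25,000 → met
3. transaction monitoring calibration 41 days ago vs limit 45 → met
4. customer identification procedures absent → not met
5. AML compliance program absent → not met
6. suspicious-activity review 81 days ago vs limit 60 → not met
7. independent AML audit 410 days ago vs limit 365 → not met
8. condition 'issues stored value' does not hold → requirement n/a → met
9. record-retention policy absent → not met
Not met: 4, 5, 6, 7, 9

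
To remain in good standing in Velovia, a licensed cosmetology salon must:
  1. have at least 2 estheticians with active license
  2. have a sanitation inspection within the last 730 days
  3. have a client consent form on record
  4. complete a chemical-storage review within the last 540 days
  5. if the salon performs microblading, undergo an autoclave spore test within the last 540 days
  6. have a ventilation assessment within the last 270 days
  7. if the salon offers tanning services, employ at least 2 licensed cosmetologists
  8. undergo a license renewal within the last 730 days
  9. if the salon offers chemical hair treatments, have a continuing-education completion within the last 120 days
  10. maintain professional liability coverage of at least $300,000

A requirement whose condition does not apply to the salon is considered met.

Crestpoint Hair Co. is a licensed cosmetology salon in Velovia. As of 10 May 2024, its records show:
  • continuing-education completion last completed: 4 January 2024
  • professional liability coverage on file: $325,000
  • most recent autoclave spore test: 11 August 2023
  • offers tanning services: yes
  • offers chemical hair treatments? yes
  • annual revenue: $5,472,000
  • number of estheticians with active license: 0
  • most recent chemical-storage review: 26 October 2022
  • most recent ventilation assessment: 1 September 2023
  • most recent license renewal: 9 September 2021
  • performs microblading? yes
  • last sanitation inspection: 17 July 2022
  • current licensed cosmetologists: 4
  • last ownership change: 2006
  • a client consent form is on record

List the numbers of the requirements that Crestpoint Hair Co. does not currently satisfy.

1. estheticians with active license 0 < 2 → not met
2. sanitation inspection 663 days ago vs limit 730 → met
3. client consent form present → met
4. chemical-storage review 562 days ago vs limit 540 → not met
5. condition 'performs microblading' holds; autoclave spore test 273 days ago vs limit 540 → met
6. ventilation assessment 252 days ago vs limit 270 → met
7. condition 'offers tanning services' holds; licensed cosmetologists 4 ≥ 2 → met
8. license renewal 974 days ago vs limit 730 → not met
9. condition 'offers chemical hair treatments' holds; continuing-education completion 127 days ago vs limit 120 → not met
10. professional liability coverage $325,000 ≥ $300,000 → met
Not met: 1, 4, 8, 9

1, 4, 8, 9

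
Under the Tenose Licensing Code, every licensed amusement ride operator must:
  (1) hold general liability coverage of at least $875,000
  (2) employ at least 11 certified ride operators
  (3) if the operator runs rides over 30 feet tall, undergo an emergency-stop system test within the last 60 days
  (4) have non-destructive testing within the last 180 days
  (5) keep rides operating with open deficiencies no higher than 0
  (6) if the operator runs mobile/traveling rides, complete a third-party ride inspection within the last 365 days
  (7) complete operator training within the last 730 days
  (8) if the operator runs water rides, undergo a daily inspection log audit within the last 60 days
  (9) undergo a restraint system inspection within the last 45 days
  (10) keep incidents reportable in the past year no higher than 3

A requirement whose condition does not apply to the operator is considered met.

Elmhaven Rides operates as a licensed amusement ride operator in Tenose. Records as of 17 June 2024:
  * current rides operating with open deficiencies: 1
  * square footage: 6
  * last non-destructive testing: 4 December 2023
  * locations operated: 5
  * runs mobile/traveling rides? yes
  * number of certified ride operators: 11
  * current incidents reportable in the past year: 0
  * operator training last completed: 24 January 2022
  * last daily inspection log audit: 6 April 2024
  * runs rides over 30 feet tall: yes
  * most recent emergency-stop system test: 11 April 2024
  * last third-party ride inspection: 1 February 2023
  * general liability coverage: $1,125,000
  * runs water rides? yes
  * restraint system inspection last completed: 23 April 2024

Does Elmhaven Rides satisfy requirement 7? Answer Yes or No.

7. operator training 875 days ago vs limit 730 → not met

No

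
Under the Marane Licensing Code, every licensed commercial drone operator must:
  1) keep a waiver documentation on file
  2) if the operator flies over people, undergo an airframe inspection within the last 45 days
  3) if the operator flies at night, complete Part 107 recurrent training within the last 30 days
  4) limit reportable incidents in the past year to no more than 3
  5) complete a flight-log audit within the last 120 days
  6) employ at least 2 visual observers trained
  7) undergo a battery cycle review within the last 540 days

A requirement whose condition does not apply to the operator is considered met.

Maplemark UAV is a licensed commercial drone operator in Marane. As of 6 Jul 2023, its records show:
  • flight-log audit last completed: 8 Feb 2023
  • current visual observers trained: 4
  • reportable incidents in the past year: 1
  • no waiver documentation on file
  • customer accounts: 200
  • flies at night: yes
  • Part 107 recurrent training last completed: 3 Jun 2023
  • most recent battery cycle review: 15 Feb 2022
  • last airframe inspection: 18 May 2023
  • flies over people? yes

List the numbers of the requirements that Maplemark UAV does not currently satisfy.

1. waiver documentation absent → not met
2. condition 'flies over people' holds; airframe inspection 49 days ago vs limit 45 → not met
3. condition 'flies at night' holds; Part 107 recurrent training 33 days ago vs limit 30 → not met
4. reportable incidents in the past year 1 ≤ 3 → met
5. flight-log audit 148 days ago vs limit 120 → not met
6. visual observers trained 4 ≥ 2 → met
7. battery cycle review 506 days ago vs limit 540 → met
Not met: 1, 2, 3, 5

1, 2, 3, 5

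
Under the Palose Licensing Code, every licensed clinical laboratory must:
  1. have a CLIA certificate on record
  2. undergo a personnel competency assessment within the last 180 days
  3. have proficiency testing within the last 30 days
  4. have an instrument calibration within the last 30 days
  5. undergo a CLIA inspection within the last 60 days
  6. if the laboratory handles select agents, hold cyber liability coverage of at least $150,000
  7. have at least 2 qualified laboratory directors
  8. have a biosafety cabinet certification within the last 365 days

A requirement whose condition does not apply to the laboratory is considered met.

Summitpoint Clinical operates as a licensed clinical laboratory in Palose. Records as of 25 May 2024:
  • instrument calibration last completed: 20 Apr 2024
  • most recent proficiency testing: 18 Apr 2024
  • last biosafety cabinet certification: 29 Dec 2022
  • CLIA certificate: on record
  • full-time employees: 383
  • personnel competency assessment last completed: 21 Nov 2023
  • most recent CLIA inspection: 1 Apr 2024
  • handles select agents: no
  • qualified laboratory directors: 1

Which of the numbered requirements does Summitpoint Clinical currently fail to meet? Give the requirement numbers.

2, 3, 4, 7, 8

1. CLIA certificate present → met
2. personnel competency assessment 186 days ago vs limit 180 → not met
3. proficiency testing 37 days ago vs limit 30 → not met
4. instrument calibration 35 days ago vs limit 30 → not met
5. CLIA inspection 54 days ago vs limit 60 → met
6. condition 'handles select agents' does not hold → requirement n/a → met
7. qualified laboratory directors 1 < 2 → not met
8. biosafety cabinet certification 513 days ago vs limit 365 → not met
Not met: 2, 3, 4, 7, 8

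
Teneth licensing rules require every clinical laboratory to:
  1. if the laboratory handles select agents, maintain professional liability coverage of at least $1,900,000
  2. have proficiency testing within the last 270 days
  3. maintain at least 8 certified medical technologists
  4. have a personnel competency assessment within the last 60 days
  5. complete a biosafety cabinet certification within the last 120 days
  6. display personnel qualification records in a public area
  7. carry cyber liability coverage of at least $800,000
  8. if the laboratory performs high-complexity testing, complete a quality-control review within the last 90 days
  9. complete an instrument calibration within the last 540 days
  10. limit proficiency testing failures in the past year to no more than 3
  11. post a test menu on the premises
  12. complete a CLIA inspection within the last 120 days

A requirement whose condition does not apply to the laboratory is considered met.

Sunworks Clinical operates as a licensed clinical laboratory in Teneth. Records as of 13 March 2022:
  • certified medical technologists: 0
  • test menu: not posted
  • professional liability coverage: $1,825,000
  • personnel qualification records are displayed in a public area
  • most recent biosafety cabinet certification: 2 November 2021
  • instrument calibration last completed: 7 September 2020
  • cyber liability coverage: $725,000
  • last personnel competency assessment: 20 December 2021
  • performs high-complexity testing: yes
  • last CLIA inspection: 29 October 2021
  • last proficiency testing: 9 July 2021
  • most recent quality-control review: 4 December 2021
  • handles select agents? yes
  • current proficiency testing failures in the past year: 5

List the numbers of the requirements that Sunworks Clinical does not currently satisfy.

1, 3, 4, 5, 7, 8, 9, 10, 11, 12

1. condition 'handles select agents' holds; professional liability coverage $1,825,000 < $1,900,000 → not met
2. proficiency testing 247 days ago vs limit 270 → met
3. certified medical technologists 0 < 8 → not met
4. personnel competency assessment 83 days ago vs limit 60 → not met
5. biosafety cabinet certification 131 days ago vs limit 120 → not met
6. personnel qualification records present → met
7. cyber liability coverage $725,000 < $800,000 → not met
8. condition 'performs high-complexity testing' holds; quality-control review 99 days ago vs limit 90 → not met
9. instrument calibration 552 days ago vs limit 540 → not met
10. proficiency testing failures in the past year 5 > 3 → not met
11. test menu absent → not met
12. CLIA inspection 135 days ago vs limit 120 → not met
Not met: 1, 3, 4, 5, 7, 8, 9, 10, 11, 12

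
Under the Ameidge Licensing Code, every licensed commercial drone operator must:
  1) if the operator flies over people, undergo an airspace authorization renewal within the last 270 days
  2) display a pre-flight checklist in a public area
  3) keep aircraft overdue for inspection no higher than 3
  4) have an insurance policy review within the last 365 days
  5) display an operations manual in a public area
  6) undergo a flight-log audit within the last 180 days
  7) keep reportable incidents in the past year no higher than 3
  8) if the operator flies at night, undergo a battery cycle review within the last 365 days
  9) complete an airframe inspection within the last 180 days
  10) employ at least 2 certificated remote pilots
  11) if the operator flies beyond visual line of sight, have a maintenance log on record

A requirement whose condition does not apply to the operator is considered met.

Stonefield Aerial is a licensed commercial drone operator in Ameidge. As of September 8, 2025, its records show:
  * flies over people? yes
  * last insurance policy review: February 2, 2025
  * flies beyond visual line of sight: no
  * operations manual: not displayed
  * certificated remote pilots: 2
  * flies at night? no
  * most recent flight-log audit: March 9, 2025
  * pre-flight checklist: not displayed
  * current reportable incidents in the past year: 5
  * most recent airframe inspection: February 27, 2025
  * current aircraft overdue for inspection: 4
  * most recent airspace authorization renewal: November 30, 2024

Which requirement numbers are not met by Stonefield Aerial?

1, 2, 3, 5, 6, 7, 9

1. condition 'flies over people' holds; airspace authorization renewal 282 days ago vs limit 270 → not met
2. pre-flight checklist absent → not met
3. aircraft overdue for inspection 4 > 3 → not met
4. insurance policy review 218 days ago vs limit 365 → met
5. operations manual absent → not met
6. flight-log audit 183 days ago vs limit 180 → not met
7. reportable incidents in the past year 5 > 3 → not met
8. condition 'flies at night' does not hold → requirement n/a → met
9. airframe inspection 193 days ago vs limit 180 → not met
10. certificated remote pilots 2 ≥ 2 → met
11. condition 'flies beyond visual line of sight' does not hold → requirement n/a → met
Not met: 1, 2, 3, 5, 6, 7, 9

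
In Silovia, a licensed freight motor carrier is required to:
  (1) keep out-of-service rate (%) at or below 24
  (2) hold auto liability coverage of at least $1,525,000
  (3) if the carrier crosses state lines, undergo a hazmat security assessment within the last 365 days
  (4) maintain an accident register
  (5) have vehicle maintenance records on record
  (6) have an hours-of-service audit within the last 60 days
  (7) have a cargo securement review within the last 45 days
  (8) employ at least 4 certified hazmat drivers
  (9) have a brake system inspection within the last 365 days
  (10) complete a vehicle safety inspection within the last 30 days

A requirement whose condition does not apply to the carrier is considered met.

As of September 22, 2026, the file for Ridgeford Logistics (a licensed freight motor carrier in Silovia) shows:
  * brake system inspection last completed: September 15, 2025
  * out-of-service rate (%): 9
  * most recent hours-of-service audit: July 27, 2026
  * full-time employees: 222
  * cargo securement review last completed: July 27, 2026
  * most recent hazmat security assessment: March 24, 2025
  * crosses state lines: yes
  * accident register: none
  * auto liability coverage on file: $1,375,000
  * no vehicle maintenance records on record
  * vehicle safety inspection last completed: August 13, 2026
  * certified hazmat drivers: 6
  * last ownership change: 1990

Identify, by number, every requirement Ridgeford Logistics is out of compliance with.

1. out-of-service rate (%) 9 ≤ 24 → met
2. auto liability coverage $1,375,000 < $1,525,000 → not met
3. condition 'crosses state lines' holds; hazmat security assessment 547 days ago vs limit 365 → not met
4. accident register absent → not met
5. vehicle maintenance records absent → not met
6. hours-of-service audit 57 days ago vs limit 60 → met
7. cargo securement review 57 days ago vs limit 45 → not met
8. certified hazmat drivers 6 ≥ 4 → met
9. brake system inspection 372 days ago vs limit 365 → not met
10. vehicle safety inspection 40 days ago vs limit 30 → not met
Not met: 2, 3, 4, 5, 7, 9, 10

2, 3, 4, 5, 7, 9, 10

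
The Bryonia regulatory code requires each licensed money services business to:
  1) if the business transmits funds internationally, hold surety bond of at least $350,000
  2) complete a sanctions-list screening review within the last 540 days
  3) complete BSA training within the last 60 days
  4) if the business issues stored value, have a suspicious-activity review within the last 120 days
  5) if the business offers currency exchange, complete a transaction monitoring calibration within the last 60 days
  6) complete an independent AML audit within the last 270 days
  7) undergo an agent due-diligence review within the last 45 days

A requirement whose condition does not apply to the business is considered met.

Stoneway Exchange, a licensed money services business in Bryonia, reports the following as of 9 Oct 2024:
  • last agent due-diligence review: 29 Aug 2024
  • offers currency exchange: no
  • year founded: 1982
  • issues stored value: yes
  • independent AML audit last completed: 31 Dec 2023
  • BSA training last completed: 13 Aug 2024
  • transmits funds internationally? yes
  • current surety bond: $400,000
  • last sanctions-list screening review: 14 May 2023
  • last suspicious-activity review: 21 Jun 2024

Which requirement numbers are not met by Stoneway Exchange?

1. condition 'transmits funds internationally' holds; surety bond $400,000 ≥ $350,000 → met
2. sanctions-list screening review 514 days ago vs limit 540 → met
3. BSA training 57 days ago vs limit 60 → met
4. condition 'issues stored value' holds; suspicious-activity review 110 days ago vs limit 120 → met
5. condition 'offers currency exchange' does not hold → requirement n/a → met
6. independent AML audit 283 days ago vs limit 270 → not met
7. agent due-diligence review 41 days ago vs limit 45 → met
Not met: 6

6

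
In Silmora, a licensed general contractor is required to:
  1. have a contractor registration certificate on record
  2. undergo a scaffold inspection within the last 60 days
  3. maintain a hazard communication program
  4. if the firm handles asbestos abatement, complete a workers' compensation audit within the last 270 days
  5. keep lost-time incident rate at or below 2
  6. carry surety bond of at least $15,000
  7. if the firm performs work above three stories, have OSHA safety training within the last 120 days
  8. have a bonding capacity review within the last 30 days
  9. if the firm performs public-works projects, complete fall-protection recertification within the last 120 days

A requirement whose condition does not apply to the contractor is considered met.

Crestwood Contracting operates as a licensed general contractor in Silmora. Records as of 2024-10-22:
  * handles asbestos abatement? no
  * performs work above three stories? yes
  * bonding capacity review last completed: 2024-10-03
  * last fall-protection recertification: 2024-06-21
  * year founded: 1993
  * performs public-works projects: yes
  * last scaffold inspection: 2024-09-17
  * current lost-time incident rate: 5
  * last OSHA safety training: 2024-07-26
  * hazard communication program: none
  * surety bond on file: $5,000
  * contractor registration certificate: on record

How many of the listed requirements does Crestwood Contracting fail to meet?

4

1. contractor registration certificate present → met
2. scaffold inspection 35 days ago vs limit 60 → met
3. hazard communication program absent → not met
4. condition 'handles asbestos abatement' does not hold → requirement n/a → met
5. lost-time incident rate 5 > 2 → not met
6. surety bond $5,000 < $15,000 → not met
7. condition 'performs work above three stories' holds; OSHA safety training 88 days ago vs limit 120 → met
8. bonding capacity review 19 days ago vs limit 30 → met
9. condition 'performs public-works projects' holds; fall-protection recertification 123 days ago vs limit 120 → not met
Not met: 4 of 9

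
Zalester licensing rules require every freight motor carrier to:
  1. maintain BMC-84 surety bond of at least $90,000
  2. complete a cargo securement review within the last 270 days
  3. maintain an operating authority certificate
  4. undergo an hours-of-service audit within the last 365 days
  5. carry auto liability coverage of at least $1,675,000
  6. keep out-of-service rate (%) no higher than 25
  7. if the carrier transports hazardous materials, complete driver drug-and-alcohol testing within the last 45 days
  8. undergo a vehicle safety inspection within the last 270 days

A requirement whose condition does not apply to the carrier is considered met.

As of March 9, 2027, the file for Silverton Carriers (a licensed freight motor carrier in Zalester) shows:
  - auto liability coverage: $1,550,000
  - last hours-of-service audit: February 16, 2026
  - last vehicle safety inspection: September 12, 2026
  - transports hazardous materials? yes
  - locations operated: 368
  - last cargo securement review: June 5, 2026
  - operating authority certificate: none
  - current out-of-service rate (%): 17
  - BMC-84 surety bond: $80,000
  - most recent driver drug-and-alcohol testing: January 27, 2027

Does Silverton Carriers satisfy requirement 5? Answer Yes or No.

5. auto liability coverage $1,550,000 < $1,675,000 → not met

No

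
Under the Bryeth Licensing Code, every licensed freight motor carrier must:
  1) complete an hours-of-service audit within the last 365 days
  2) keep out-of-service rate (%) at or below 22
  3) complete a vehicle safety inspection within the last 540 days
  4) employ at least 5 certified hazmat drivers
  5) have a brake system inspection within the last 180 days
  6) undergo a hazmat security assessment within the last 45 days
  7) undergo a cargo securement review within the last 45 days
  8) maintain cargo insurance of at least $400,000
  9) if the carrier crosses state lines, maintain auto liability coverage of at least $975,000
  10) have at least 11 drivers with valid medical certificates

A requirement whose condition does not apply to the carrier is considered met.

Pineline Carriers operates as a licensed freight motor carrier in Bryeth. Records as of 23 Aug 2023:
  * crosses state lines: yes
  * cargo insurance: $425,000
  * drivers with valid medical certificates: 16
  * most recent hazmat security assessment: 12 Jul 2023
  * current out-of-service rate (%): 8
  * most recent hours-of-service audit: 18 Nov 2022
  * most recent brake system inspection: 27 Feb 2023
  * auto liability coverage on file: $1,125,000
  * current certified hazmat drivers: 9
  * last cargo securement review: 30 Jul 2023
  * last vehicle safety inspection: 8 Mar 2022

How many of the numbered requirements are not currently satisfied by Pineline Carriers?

1. hours-of-service audit 278 days ago vs limit 365 → met
2. out-of-service rate (%) 8 ≤ 22 → met
3. vehicle safety inspection 533 days ago vs limit 540 → met
4. certified hazmat drivers 9 ≥ 5 → met
5. brake system inspection 177 days ago vs limit 180 → met
6. hazmat security assessment 42 days ago vs limit 45 → met
7. cargo securement review 24 days ago vs limit 45 → met
8. cargo insurance $425,000 ≥ $400,000 → met
9. condition 'crosses state lines' holds; auto liability coverage $1,125,000 ≥ $975,000 → met
10. drivers with valid medical certificates 16 ≥ 11 → met
Not met: 0 of 10

0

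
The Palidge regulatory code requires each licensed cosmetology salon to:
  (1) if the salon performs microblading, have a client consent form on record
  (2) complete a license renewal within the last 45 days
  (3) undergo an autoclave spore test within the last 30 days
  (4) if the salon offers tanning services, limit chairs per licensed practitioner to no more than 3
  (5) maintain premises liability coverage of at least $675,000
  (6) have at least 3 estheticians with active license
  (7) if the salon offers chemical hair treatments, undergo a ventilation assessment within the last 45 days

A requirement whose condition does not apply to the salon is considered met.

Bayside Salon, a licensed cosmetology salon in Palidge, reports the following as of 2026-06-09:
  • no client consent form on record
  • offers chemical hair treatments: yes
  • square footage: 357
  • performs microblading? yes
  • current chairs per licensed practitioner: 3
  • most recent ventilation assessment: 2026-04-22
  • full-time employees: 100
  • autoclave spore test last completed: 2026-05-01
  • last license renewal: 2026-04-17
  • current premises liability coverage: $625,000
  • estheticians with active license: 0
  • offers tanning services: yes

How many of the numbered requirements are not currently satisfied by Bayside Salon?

6

1. condition 'performs microblading' holds; client consent form absent → not met
2. license renewal 53 days ago vs limit 45 → not met
3. autoclave spore test 39 days ago vs limit 30 → not met
4. condition 'offers tanning services' holds; chairs per licensed practitioner 3 ≤ 3 → met
5. premises liability coverage $625,000 < $675,000 → not met
6. estheticians with active license 0 < 3 → not met
7. condition 'offers chemical hair treatments' holds; ventilation assessment 48 days ago vs limit 45 → not met
Not met: 6 of 7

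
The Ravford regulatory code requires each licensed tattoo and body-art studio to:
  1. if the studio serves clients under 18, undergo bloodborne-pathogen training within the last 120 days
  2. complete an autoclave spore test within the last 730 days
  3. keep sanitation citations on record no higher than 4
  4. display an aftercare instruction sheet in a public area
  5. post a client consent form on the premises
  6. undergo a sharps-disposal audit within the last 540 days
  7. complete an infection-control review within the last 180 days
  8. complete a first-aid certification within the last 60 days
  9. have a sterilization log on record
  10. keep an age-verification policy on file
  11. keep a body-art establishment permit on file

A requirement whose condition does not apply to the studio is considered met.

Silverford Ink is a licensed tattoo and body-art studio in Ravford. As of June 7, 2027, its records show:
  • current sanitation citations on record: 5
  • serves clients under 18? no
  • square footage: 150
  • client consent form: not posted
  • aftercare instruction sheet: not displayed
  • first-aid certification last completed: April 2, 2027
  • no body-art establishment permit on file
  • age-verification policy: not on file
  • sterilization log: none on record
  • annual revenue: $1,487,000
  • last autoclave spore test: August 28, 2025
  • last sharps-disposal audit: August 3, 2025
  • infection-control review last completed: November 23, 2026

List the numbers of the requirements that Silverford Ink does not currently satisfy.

3, 4, 5, 6, 7, 8, 9, 10, 11

1. condition 'serves clients under 18' does not hold → requirement n/a → met
2. autoclave spore test 648 days ago vs limit 730 → met
3. sanitation citations on record 5 > 4 → not met
4. aftercare instruction sheet absent → not met
5. client consent form absent → not met
6. sharps-disposal audit 673 days ago vs limit 540 → not met
7. infection-control review 196 days ago vs limit 180 → not met
8. first-aid certification 66 days ago vs limit 60 → not met
9. sterilization log absent → not met
10. age-verification policy absent → not met
11. body-art establishment permit absent → not met
Not met: 3, 4, 5, 6, 7, 8, 9, 10, 11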